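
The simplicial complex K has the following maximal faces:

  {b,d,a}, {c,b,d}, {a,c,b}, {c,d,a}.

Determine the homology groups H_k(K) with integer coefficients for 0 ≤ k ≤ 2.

We work with the vertex ordering a < b < c < d. The simplices of K, each written with vertices in increasing order, are:

  0-simplices (4): a, b, c, d
  1-simplices (6): ab, ac, ad, bc, bd, cd
  2-simplices (4): abc, abd, acd, bcd

giving chain groups C_0 ≅ Z^4, C_1 ≅ Z^6, C_2 ≅ Z^4.

Boundary ∂_1: C_1 → C_0 is given by ∂[p,q] = [q] − [p]. For instance
  ∂ad = d − a.
This gives a 4×6 integer matrix of rank 3; reducing to Smith normal form yields diagonal entries (1,1,1).

∂_2: C_2 → C_1 maps a triangle to the signed sum of its edges. For instance
  ∂abc = bc − ac + ab,
  ∂bcd = cd − bd + bc.
As a 6×4 matrix over Z this has rank 3, with invariant factors (1,1,1).

Computing H_k = (kernel of ∂_k) / (image of ∂_{k+1}):

  H_0: rank C_0 − rank ∂_1 = 4 − 3 = 1, and the invariant factors of ∂_1 are all 1, so H_0 ≅ Z.
  H_1: rank ker ∂_1 − rank ∂_2 = (6 − 3) − 3 = 0, and the invariant factors of ∂_2 are all 1, so H_1 ≅ 0.
  H_2: rank ker ∂_2 − rank ∂_3 = (4 − 3) − 0 = 1, and there is no ∂_3, so H_2 ≅ Z.

As a check, the Euler characteristic is 4 − 6 + 4 = 2, which agrees with 1 − 0 + 1 = 2.

H_0 = Z,  H_1 = 0,  H_2 = Z.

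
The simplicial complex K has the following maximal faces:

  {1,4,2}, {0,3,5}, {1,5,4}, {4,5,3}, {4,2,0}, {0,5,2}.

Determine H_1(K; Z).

H_1 ≅ Z.

Take the total order 0 < 1 < 2 < 3 < 4 < 5 on the vertex set. Then K (dimension 2) consists of the simplices:

  0-simplices (6): [0], [1], [2], [3], [4], [5]
  1-simplices (12): [0,2], [0,3], [0,4], [0,5], [1,2], [1,4], [1,5], [2,4], [2,5], [3,4], [3,5], [4,5]
  2-simplices (6): [0,2,4], [0,2,5], [0,3,5], [1,2,4], [1,4,5], [3,4,5]

so the chain groups are C_0 ≅ Z^6, C_1 ≅ Z^12, C_2 ≅ Z^6.

∂_1: C_1 → C_0 maps an edge to its endpoints' difference, ∂[p,q] = q − p. For instance
  ∂[2,5] = [5] − [2].
The resulting 6×12 matrix has rank 5, and its Smith normal form has invariant factors (1,1,1,1,1).

Boundary ∂_2: C_2 → C_1 acts by ∂[p,q,r] = [q,r] − [p,r] + [p,q]. For instance
  ∂[1,4,5] = [4,5] − [1,5] + [1,4],
  ∂[0,2,4] = [2,4] − [0,4] + [0,2].
This gives a 12×6 integer matrix of rank 6; reducing to Smith normal form yields diagonal entries (1,1,1,1,1,1).

Now H_k = ker ∂_k / im ∂_{k+1}, so:

  H_1: rank ker ∂_1 − rank ∂_2 = (12 − 5) − 6 = 1, and the invariant factors of ∂_2 are all 1, so H_1 ≅ Z.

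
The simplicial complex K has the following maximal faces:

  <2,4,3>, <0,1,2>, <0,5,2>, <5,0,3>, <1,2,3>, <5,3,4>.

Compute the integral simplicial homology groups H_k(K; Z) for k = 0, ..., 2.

Order the vertices as 0 < 1 < 2 < 3 < 4 < 5. Listing each simplex with vertices in this order, K has dimension 2 with simplices:

  0-simplices (6): [0], [1], [2], [3], [4], [5]
  1-simplices (12): [0,1], [0,2], [0,3], [0,5], [1,2], [1,3], [2,3], [2,4], [2,5], [3,4], [3,5], [4,5]
  2-simplices (6): [0,1,2], [0,2,5], [0,3,5], [1,2,3], [2,3,4], [3,4,5]

Hence C_0 ≅ Z^6, C_1 ≅ Z^12, C_2 ≅ Z^6.

Boundary ∂_1: C_1 → C_0 sends each edge [p,q] (with p < q) to q − p. For instance
  ∂[0,2] = [2] − [0].
The 6×12 boundary matrix has rank 5 and Smith normal form diag(1,1,1,1,1).

∂_2: C_2 → C_1 acts by ∂[p,q,r] = [q,r] − [p,r] + [p,q]. For instance
  ∂[3,4,5] = [4,5] − [3,5] + [3,4],
  ∂[2,3,4] = [3,4] − [2,4] + [2,3].
The 12×6 boundary matrix has rank 6 and Smith normal form diag(1,1,1,1,1,1).

Computing H_k = (kernel of ∂_k) / (image of ∂_{k+1}):

  H_0: rank C_0 − rank ∂_1 = 6 − 5 = 1, and the invariant factors of ∂_1 are all 1, so H_0 ≅ Z.
  H_1: rank ker ∂_1 − rank ∂_2 = (12 − 5) − 6 = 1, and the invariant factors of ∂_2 are all 1, so H_1 ≅ Z.
  H_2: rank ker ∂_2 − rank ∂_3 = (6 − 6) − 0 = 0, and there is no ∂_3, so H_2 ≅ 0.

H_0 = Z,  H_1 = Z,  H_2 = 0.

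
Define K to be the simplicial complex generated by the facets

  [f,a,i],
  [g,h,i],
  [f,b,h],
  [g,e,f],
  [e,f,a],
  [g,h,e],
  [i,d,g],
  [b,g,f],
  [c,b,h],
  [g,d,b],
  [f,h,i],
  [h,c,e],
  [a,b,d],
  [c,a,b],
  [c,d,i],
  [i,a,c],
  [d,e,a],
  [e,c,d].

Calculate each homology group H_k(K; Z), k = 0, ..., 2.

H_0 ≅ Z,  H_1 ≅ Z ⊕ Z/2Z,  H_2 = 0.

Order the vertices as a < b < c < d < e < f < g < h < i. Listing each simplex with vertices in this order, K has dimension 2 with simplices:

  0-simplices (9): a, b, c, d, e, f, g, h, i
  1-simplices (27): ab, ac, ad, ae, af, ai, bc, bd, bf, bg, bh, cd, ce, ch, ci, de, dg, di, ef, eg, eh, fg, fh, fi, gh, gi, hi
  2-simplices (18): abc, abd, aci, ade, aef, afi, bch, bdg, bfg, bfh, cde, cdi, ceh, dgi, efg, egh, fhi, ghi

Hence C_0 ≅ Z^9, C_1 ≅ Z^27, C_2 ≅ Z^18.

Boundary ∂_1: C_1 → C_0 maps an edge to its endpoints' difference, ∂[p,q] = q − p.
The resulting 9×27 matrix has rank 8, and its Smith normal form has invariant factors (1,1,1,1,1,1,1,1).

The boundary map ∂_2: C_2 → C_1 maps a triangle to the signed sum of its edges. For instance
  ∂cde = de − ce + cd,
  ∂ghi = hi − gi + gh.
This gives a 27×18 integer matrix of rank 18; reducing to Smith normal form yields diagonal entries (1,1,1,1,1,1,1,1,1,1,1,1,1,1,1,1,1,2).

From H_k ≅ ker(∂_k) / im(∂_{k+1}) we obtain:

  H_0: rank C_0 − rank ∂_1 = 9 − 8 = 1, and the invariant factors of ∂_1 are all 1, so H_0 = Z.
  H_1: rank ker ∂_1 − rank ∂_2 = (27 − 8) − 18 = 1, and ∂_2 has invariant factor 2 > 1, so H_1 = Z ⊕ Z/2Z.
  H_2: rank ker ∂_2 − rank ∂_3 = (18 − 18) − 0 = 0, and there is no ∂_3, so H_2 = 0.

(K is a triangulation of the Klein bottle.)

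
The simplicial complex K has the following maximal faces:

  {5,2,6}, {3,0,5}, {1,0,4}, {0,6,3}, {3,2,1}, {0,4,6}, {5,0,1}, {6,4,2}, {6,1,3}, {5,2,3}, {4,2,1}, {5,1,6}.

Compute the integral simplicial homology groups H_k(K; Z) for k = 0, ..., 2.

H_0 ≅ Z,  H_1 ≅ Z/2Z,  H_2 = 0.

We work with the vertex ordering 0 < 1 < 2 < 3 < 4 < 5 < 6. The simplices of K, each written with vertices in increasing order, are:

  0-simplices (7): [0], [1], [2], [3], [4], [5], [6]
  1-simplices (18): [0,1], [0,3], [0,4], [0,5], [0,6], [1,2], [1,3], [1,4], [1,5], [1,6], [2,3], [2,4], [2,5], [2,6], [3,5], [3,6], [4,6], [5,6]
  2-simplices (12): [0,1,4], [0,1,5], [0,3,5], [0,3,6], [0,4,6], [1,2,3], [1,2,4], [1,3,6], [1,5,6], [2,3,5], [2,4,6], [2,5,6]

Hence C_0 ≅ Z^7, C_1 ≅ Z^18, C_2 ≅ Z^12.

∂_1: C_1 → C_0 sends each edge [p,q] (with p < q) to q − p. For instance
  ∂[5,6] = [6] − [5].
The resulting 7×18 matrix has rank 6, and its Smith normal form has invariant factors (1,1,1,1,1,1).

Boundary ∂_2: C_2 → C_1 acts by ∂[p,q,r] = [q,r] − [p,r] + [p,q]. For instance
  ∂[0,3,6] = [3,6] − [0,6] + [0,3],
  ∂[0,3,5] = [3,5] − [0,5] + [0,3].
This gives a 18×12 integer matrix of rank 12; reducing to Smith normal form yields diagonal entries (1,1,1,1,1,1,1,1,1,1,1,2).

Reading off H_k = ker ∂_k / im ∂_{k+1}:

  H_0: rank C_0 − rank ∂_1 = 7 − 6 = 1, and the invariant factors of ∂_1 are all 1, so H_0 = Z.
  H_1: rank ker ∂_1 − rank ∂_2 = (18 − 6) − 12 = 0, and ∂_2 has invariant factor 2 > 1, so H_1 = Z/2Z.
  H_2: rank ker ∂_2 − rank ∂_3 = (12 − 12) − 0 = 0, and there is no ∂_3, so H_2 = 0.

As a check, the Euler characteristic is 7 − 18 + 12 = 1, which agrees with 1 − 0 + 0 = 1.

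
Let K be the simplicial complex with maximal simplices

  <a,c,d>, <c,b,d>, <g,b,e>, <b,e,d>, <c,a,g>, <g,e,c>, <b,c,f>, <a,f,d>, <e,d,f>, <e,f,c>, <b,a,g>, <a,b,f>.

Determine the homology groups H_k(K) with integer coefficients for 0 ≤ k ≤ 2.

H_0 ≅ Z,  H_1 ≅ Z_2,  H_2 = 0.

K has 7 vertices, 18 edges, 12 triangles.
rank ∂_0 = 0, rank ∂_1 = 6 ⇒ b_0 = 7 − 0 − 6 = 1; all invariant factors of ∂_1 are 1 so no torsion. So H_0 ≅ Z.
rank ∂_1 = 6, rank ∂_2 = 12 ⇒ b_1 = 18 − 6 − 12 = 0; ∂_2 has invariant factor(s) [2] giving torsion. So H_1 ≅ Z_2.
rank ∂_2 = 12, rank ∂_3 = 0 ⇒ b_2 = 12 − 12 − 0 = 0. So H_2 ≅ 0.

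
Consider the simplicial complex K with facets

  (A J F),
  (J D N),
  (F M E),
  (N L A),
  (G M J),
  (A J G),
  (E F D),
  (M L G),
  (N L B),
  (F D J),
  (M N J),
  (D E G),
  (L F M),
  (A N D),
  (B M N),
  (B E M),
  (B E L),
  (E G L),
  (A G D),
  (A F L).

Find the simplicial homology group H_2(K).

Take the total order A < B < D < E < F < G < J < L < M < N on the vertex set. Then K (dimension 2) consists of the simplices:

  0-simplices (10): A, B, D, E, F, G, J, L, M, N
  1-simplices (30): AD, AF, AG, AJ, AL, AN, BE, BL, BM, BN, DE, DF, DG, DJ, DN, EF, EG, EL, EM, FJ, FL, FM, GJ, GL, GM, JM, JN, LM, LN, MN
  2-simplices (20): ADG, ADN, AFJ, AFL, AGJ, ALN, BEL, BEM, BLN, BMN, DEF, DEG, DFJ, DJN, EFM, EGL, FLM, GJM, GLM, JMN

giving chain groups C_0 ≅ Z^10, C_1 ≅ Z^30, C_2 ≅ Z^20.

The boundary map ∂_1: C_1 → C_0 sends each edge [p,q] (with p < q) to q − p. For instance
  ∂JN = N − J.
This gives a 10×30 integer matrix of rank 9; reducing to Smith normal form yields diagonal entries (1,1,1,1,1,1,1,1,1).

The boundary map ∂_2: C_2 → C_1 sends each 2-simplex [p,q,r] to [q,r] − [p,r] + [p,q]. For instance
  ∂ADG = DG − AG + AD,
  ∂ADN = DN − AN + AD.
The 30×20 boundary matrix has rank 20 and Smith normal form diag(1,1,1,1,1,1,1,1,1,1,1,1,1,1,1,1,1,1,1,2).

Computing H_k = (kernel of ∂_k) / (image of ∂_{k+1}):

  H_2: rank ker ∂_2 − rank ∂_3 = (20 − 20) − 0 = 0, and there is no ∂_3, so H_2 = 0.

(K is a triangulation of the Klein bottle.)

H_2 = 0.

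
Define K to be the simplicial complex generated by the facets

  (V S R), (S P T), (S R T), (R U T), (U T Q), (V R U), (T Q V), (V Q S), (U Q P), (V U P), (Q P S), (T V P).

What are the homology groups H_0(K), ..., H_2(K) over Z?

H_0 = Z,  H_1 = Z/2,  H_2 = 0.

K has 7 vertices, 18 edges, 12 triangles.
rank ∂_0 = 0, rank ∂_1 = 6 ⇒ b_0 = 7 − 0 − 6 = 1; all invariant factors of ∂_1 are 1 so no torsion. So H_0 = Z.
rank ∂_1 = 6, rank ∂_2 = 12 ⇒ b_1 = 18 − 6 − 12 = 0; ∂_2 has invariant factor(s) [2] giving torsion. So H_1 = Z/2.
rank ∂_2 = 12, rank ∂_3 = 0 ⇒ b_2 = 12 − 12 − 0 = 0. So H_2 = 0.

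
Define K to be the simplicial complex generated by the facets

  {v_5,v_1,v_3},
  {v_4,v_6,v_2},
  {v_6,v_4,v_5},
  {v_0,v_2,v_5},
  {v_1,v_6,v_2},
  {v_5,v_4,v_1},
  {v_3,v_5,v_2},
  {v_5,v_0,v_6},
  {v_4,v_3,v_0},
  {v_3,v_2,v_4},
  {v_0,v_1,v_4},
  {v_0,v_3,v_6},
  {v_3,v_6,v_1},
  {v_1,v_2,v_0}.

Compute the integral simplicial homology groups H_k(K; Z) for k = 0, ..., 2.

Order the vertices as v_0 < v_1 < v_2 < v_3 < v_4 < v_5 < v_6. Listing each simplex with vertices in this order, K has dimension 2 with simplices:

  0-simplices (7): [v_0], [v_1], [v_2], [v_3], [v_4], [v_5], [v_6]
  1-simplices (21): (21 of them)
  2-simplices (14): (14 of them)

giving chain groups C_0 ≅ Z^7, C_1 ≅ Z^21, C_2 ≅ Z^14.

∂_1: C_1 → C_0 is given by ∂[p,q] = [q] − [p]. For instance
  ∂[v_2,v_3] = [v_3] − [v_2].
The 7×21 boundary matrix has rank 6 and Smith normal form diag(1,1,1,1,1,1).

∂_2: C_2 → C_1 sends each 2-simplex [p,q,r] to [q,r] − [p,r] + [p,q]. For instance
  ∂[v_1,v_3,v_6] = [v_3,v_6] − [v_1,v_6] + [v_1,v_3],
  ∂[v_1,v_4,v_5] = [v_4,v_5] − [v_1,v_5] + [v_1,v_4].
As a 21×14 matrix over Z this has rank 13, with invariant factors (1,1,1,1,1,1,1,1,1,1,1,1,1).

From H_k ≅ ker(∂_k) / im(∂_{k+1}) we obtain:

  H_0: rank C_0 − rank ∂_1 = 7 − 6 = 1, and the invariant factors of ∂_1 are all 1, so H_0 = Z.
  H_1: rank ker ∂_1 − rank ∂_2 = (21 − 6) − 13 = 2, and the invariant factors of ∂_2 are all 1, so H_1 = Z^2.
  H_2: rank ker ∂_2 − rank ∂_3 = (14 − 13) − 0 = 1, and there is no ∂_3, so H_2 = Z.

H_0 = Z,  H_1 = Z^2,  H_2 = Z.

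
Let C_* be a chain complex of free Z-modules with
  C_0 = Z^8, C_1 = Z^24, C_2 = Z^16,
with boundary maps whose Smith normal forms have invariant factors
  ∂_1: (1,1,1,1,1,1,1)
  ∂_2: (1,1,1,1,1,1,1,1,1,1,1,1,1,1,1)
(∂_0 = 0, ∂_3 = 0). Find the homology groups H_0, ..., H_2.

H_0: b_0 = 8 − 0 − 7 = 1; torsion from ∂_1 factors > 1: none. So H_0 = Z.
H_1: b_1 = 24 − 7 − 15 = 2; torsion from ∂_2 factors > 1: none. So H_1 = Z^2.
H_2: b_2 = 16 − 15 − 0 = 1; torsion from ∂_3 factors > 1: none. So H_2 = Z.

H_0 = Z,  H_1 = Z^2,  H_2 = Z.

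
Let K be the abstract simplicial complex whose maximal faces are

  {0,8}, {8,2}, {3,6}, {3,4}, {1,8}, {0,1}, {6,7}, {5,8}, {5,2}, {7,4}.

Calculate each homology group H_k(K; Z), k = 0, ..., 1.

We work with the vertex ordering 0 < 1 < 2 < 3 < 4 < 5 < 6 < 7 < 8. The simplices of K, each written with vertices in increasing order, are:

  0-simplices (9): [0], [1], [2], [3], [4], [5], [6], [7], [8]
  1-simplices (10): [0,1], [0,8], [1,8], [2,5], [2,8], [3,4], [3,6], [4,7], [5,8], [6,7]

giving chain groups C_0 ≅ Z^9, C_1 ≅ Z^10.

Boundary ∂_1: C_1 → C_0 maps an edge to its endpoints' difference, ∂[p,q] = q − p. For instance
  ∂[5,8] = [8] − [5].
As a 9×10 matrix over Z this has rank 7, with invariant factors (1,1,1,1,1,1,1).

Computing H_k = (kernel of ∂_k) / (image of ∂_{k+1}):

  H_0: rank C_0 − rank ∂_1 = 9 − 7 = 2, and the invariant factors of ∂_1 are all 1, so H_0 = Z^2.
  H_1: rank ker ∂_1 − rank ∂_2 = (10 − 7) − 0 = 3, and there is no ∂_2, so H_1 = Z^3.

H_0 = Z^2,  H_1 = Z^3.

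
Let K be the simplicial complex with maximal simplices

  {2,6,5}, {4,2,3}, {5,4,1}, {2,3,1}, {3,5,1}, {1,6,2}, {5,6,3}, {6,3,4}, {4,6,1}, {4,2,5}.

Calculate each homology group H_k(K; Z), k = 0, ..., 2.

Fix the vertex order 1 < 2 < 3 < 4 < 5 < 6 and write every simplex with vertices in increasing order. Then dim K = 2 and the simplices of K are:

  0-simplices (6): [1], [2], [3], [4], [5], [6]
  1-simplices (15): [1,2], [1,3], [1,4], [1,5], [1,6], [2,3], [2,4], [2,5], [2,6], [3,4], [3,5], [3,6], [4,5], [4,6], [5,6]
  2-simplices (10): [1,2,3], [1,2,6], [1,3,5], [1,4,5], [1,4,6], [2,3,4], [2,4,5], [2,5,6], [3,4,6], [3,5,6]

so the chain groups are C_0 ≅ Z^6, C_1 ≅ Z^15, C_2 ≅ Z^10.

∂_1: C_1 → C_0 maps an edge to its endpoints' difference, ∂[p,q] = q − p. For instance
  ∂[3,4] = [4] − [3].
The resulting 6×15 matrix has rank 5, and its Smith normal form has invariant factors (1,1,1,1,1).

The boundary map ∂_2: C_2 → C_1 sends each 2-simplex [p,q,r] to [q,r] − [p,r] + [p,q]. For instance
  ∂[1,2,6] = [2,6] − [1,6] + [1,2],
  ∂[1,4,5] = [4,5] − [1,5] + [1,4].
The 15×10 boundary matrix has rank 10 and Smith normal form diag(1,1,1,1,1,1,1,1,1,2).

Computing H_k = (kernel of ∂_k) / (image of ∂_{k+1}):

  H_0: rank C_0 − rank ∂_1 = 6 − 5 = 1, and the invariant factors of ∂_1 are all 1, so H_0 ≅ Z.
  H_1: rank ker ∂_1 − rank ∂_2 = (15 − 5) − 10 = 0, and ∂_2 has invariant factor 2 > 1, so H_1 ≅ Z/2Z.
  H_2: rank ker ∂_2 − rank ∂_3 = (10 − 10) − 0 = 0, and there is no ∂_3, so H_2 ≅ 0.

As a check, the Euler characteristic is 6 − 15 + 10 = 1, which agrees with 1 − 0 + 0 = 1.

H_0 ≅ Z,  H_1 ≅ Z/2Z,  H_2 = 0.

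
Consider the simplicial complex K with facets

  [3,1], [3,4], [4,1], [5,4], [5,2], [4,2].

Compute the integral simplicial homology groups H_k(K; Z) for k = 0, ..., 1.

H_0 = Z,  H_1 = Z^2.

K has 5 vertices, 6 edges.
rank ∂_0 = 0, rank ∂_1 = 4 ⇒ b_0 = 5 − 0 − 4 = 1; all invariant factors of ∂_1 are 1 so no torsion. So H_0 = Z.
rank ∂_1 = 4, rank ∂_2 = 0 ⇒ b_1 = 6 − 4 − 0 = 2. So H_1 = Z^2.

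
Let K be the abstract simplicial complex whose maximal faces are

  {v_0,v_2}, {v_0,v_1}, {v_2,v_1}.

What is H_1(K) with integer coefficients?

H_1 = Z.

We work with the vertex ordering v_0 < v_1 < v_2. The simplices of K, each written with vertices in increasing order, are:

  0-simplices (3): [v_0], [v_1], [v_2]
  1-simplices (3): [v_0,v_1], [v_0,v_2], [v_1,v_2]

so the chain groups are C_0 ≅ Z^3, C_1 ≅ Z^3.

∂_1: C_1 → C_0 maps an edge to its endpoints' difference, ∂[p,q] = q − p.
The 3×3 boundary matrix has rank 2 and Smith normal form diag(1,1).

Computing H_k = (kernel of ∂_k) / (image of ∂_{k+1}):

  H_1: rank ker ∂_1 − rank ∂_2 = (3 − 2) − 0 = 1, and there is no ∂_2, so H_1 = Z.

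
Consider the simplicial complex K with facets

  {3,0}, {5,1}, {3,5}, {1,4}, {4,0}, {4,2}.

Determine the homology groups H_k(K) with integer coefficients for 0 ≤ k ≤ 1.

Take the total order 0 < 1 < 2 < 3 < 4 < 5 on the vertex set. Then K (dimension 1) consists of the simplices:

  0-simplices (6): [0], [1], [2], [3], [4], [5]
  1-simplices (6): [0,3], [0,4], [1,4], [1,5], [2,4], [3,5]

Hence C_0 ≅ Z^6, C_1 ≅ Z^6.

The boundary map ∂_1: C_1 → C_0 is given by ∂[p,q] = [q] − [p]. For instance
  ∂[2,4] = [4] − [2].
As a 6×6 matrix over Z this has rank 5, with invariant factors (1,1,1,1,1).

Reading off H_k = ker ∂_k / im ∂_{k+1}:

  H_0: rank C_0 − rank ∂_1 = 6 − 5 = 1, and the invariant factors of ∂_1 are all 1, so H_0 ≅ Z.
  H_1: rank ker ∂_1 − rank ∂_2 = (6 − 5) − 0 = 1, and there is no ∂_2, so H_1 ≅ Z.

H_0 = Z,  H_1 = Z.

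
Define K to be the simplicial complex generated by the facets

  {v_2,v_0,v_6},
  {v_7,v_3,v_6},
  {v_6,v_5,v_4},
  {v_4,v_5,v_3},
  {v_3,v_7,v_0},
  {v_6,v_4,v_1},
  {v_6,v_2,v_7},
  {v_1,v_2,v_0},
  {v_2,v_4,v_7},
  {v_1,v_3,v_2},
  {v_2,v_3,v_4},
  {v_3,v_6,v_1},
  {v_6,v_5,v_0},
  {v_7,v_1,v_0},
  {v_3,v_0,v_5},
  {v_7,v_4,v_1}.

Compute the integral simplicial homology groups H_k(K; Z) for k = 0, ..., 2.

We work with the vertex ordering v_0 < v_1 < v_2 < v_3 < v_4 < v_5 < v_6 < v_7. The simplices of K, each written with vertices in increasing order, are:

  0-simplices (8): [v_0], [v_1], [v_2], [v_3], [v_4], [v_5], [v_6], [v_7]
  1-simplices (24): (24 of them)
  2-simplices (16): (16 of them)

Hence C_0 ≅ Z^8, C_1 ≅ Z^24, C_2 ≅ Z^16.

Boundary ∂_1: C_1 → C_0 maps an edge to its endpoints' difference, ∂[p,q] = q − p.
The 8×24 boundary matrix has rank 7 and Smith normal form diag(1,1,1,1,1,1,1).

Boundary ∂_2: C_2 → C_1 acts by ∂[p,q,r] = [q,r] − [p,r] + [p,q]. For instance
  ∂[v_0,v_2,v_6] = [v_2,v_6] − [v_0,v_6] + [v_0,v_2],
  ∂[v_3,v_6,v_7] = [v_6,v_7] − [v_3,v_7] + [v_3,v_6].
The resulting 24×16 matrix has rank 15, and its Smith normal form has invariant factors (1,1,1,1,1,1,1,1,1,1,1,1,1,1,1).

Reading off H_k = ker ∂_k / im ∂_{k+1}:

  H_0: rank C_0 − rank ∂_1 = 8 − 7 = 1, and the invariant factors of ∂_1 are all 1, so H_0 = Z.
  H_1: rank ker ∂_1 − rank ∂_2 = (24 − 7) − 15 = 2, and the invariant factors of ∂_2 are all 1, so H_1 = Z^2.
  H_2: rank ker ∂_2 − rank ∂_3 = (16 − 15) − 0 = 1, and there is no ∂_3, so H_2 = Z.

As a check, the Euler characteristic is 8 − 24 + 16 = 0, which agrees with 1 − 2 + 1 = 0.
(K is a triangulation of the torus T^2.)

H_0 = Z,  H_1 = Z^2,  H_2 = Z.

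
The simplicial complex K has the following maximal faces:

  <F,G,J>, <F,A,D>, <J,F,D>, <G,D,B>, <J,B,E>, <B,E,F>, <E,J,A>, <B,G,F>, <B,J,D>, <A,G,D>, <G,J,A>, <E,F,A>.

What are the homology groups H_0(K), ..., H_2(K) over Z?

Order the vertices as A < B < D < E < F < G < J. Listing each simplex with vertices in this order, K has dimension 2 with simplices:

  0-simplices (7): A, B, D, E, F, G, J
  1-simplices (18): AD, AE, AF, AG, AJ, BD, BE, BF, BG, BJ, DF, DG, DJ, EF, EJ, FG, FJ, GJ
  2-simplices (12): ADF, ADG, AEF, AEJ, AGJ, BDG, BDJ, BEF, BEJ, BFG, DFJ, FGJ

giving chain groups C_0 ≅ Z^7, C_1 ≅ Z^18, C_2 ≅ Z^12.

∂_1: C_1 → C_0 is given by ∂[p,q] = [q] − [p]. For instance
  ∂BJ = J − B.
The resulting 7×18 matrix has rank 6, and its Smith normal form has invariant factors (1,1,1,1,1,1).

Boundary ∂_2: C_2 → C_1 maps a triangle to the signed sum of its edges. For instance
  ∂ADG = DG − AG + AD,
  ∂BEF = EF − BF + BE.
The 18×12 boundary matrix has rank 12 and Smith normal form diag(1,1,1,1,1,1,1,1,1,1,1,2).

Now H_k = ker ∂_k / im ∂_{k+1}, so:

  H_0: rank C_0 − rank ∂_1 = 7 − 6 = 1, and the invariant factors of ∂_1 are all 1, so H_0 = Z.
  H_1: rank ker ∂_1 − rank ∂_2 = (18 − 6) − 12 = 0, and ∂_2 has invariant factor 2 > 1, so H_1 = Z/2.
  H_2: rank ker ∂_2 − rank ∂_3 = (12 − 12) − 0 = 0, and there is no ∂_3, so H_2 = 0.

(K is a triangulation of the real projective plane RP^2.)

H_0 = Z,  H_1 = Z/2,  H_2 = 0.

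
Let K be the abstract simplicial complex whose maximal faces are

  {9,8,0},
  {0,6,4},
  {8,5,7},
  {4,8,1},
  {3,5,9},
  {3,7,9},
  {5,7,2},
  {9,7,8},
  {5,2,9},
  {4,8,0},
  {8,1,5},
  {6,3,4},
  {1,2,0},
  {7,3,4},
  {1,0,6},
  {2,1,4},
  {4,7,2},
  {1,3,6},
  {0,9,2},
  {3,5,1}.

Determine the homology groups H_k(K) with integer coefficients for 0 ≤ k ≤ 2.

Fix the vertex order 0 < 1 < 2 < 3 < 4 < 5 < 6 < 7 < 8 < 9 and write every simplex with vertices in increasing order. Then dim K = 2 and the simplices of K are:

  0-simplices (10): [0], [1], [2], [3], [4], [5], [6], [7], [8], [9]
  1-simplices (30): (30 of them)
  2-simplices (20): (20 of them)

so the chain groups are C_0 ≅ Z^10, C_1 ≅ Z^30, C_2 ≅ Z^20.

∂_1: C_1 → C_0 maps an edge to its endpoints' difference, ∂[p,q] = q − p.
The resulting 10×30 matrix has rank 9, and its Smith normal form has invariant factors (1,1,1,1,1,1,1,1,1).

Boundary ∂_2: C_2 → C_1 maps a triangle to the signed sum of its edges. For instance
  ∂[1,2,4] = [2,4] − [1,4] + [1,2],
  ∂[1,4,8] = [4,8] − [1,8] + [1,4].
This gives a 30×20 integer matrix of rank 20; reducing to Smith normal form yields diagonal entries (1,1,1,1,1,1,1,1,1,1,1,1,1,1,1,1,1,1,1,2).

Computing H_k = (kernel of ∂_k) / (image of ∂_{k+1}):

  H_0: rank C_0 − rank ∂_1 = 10 − 9 = 1, and the invariant factors of ∂_1 are all 1, so H_0 ≅ Z.
  H_1: rank ker ∂_1 − rank ∂_2 = (30 − 9) − 20 = 1, and ∂_2 has invariant factor 2 > 1, so H_1 ≅ Z ⊕ Z/2.
  H_2: rank ker ∂_2 − rank ∂_3 = (20 − 20) − 0 = 0, and there is no ∂_3, so H_2 ≅ 0.

H_0 = Z,  H_1 = Z ⊕ Z/2,  H_2 = 0.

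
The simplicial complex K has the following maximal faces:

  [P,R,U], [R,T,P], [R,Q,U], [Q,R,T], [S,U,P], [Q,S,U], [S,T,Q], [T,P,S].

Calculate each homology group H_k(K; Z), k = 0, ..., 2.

K has 6 vertices, 12 edges, 8 triangles.
rank ∂_0 = 0, rank ∂_1 = 5 ⇒ b_0 = 6 − 0 − 5 = 1; all invariant factors of ∂_1 are 1 so no torsion. So H_0 ≅ Z.
rank ∂_1 = 5, rank ∂_2 = 7 ⇒ b_1 = 12 − 5 − 7 = 0; all invariant factors of ∂_2 are 1 so no torsion. So H_1 ≅ 0.
rank ∂_2 = 7, rank ∂_3 = 0 ⇒ b_2 = 8 − 7 − 0 = 1. So H_2 ≅ Z.

H_0 ≅ Z,  H_1 = 0,  H_2 ≅ Z.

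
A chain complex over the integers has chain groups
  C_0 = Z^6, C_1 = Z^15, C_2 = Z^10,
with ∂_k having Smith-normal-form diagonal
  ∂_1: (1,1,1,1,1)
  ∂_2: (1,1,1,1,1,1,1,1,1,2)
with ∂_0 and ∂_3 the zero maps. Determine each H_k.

H_0 = Z,  H_1 = Z/2Z,  H_2 = 0.

H_0: b_0 = 6 − 0 − 5 = 1; torsion from ∂_1 factors > 1: none. So H_0 = Z.
H_1: b_1 = 15 − 5 − 10 = 0; torsion from ∂_2 factors > 1: [2]. So H_1 = Z/2Z.
H_2: b_2 = 10 − 10 − 0 = 0; torsion from ∂_3 factors > 1: none. So H_2 = 0.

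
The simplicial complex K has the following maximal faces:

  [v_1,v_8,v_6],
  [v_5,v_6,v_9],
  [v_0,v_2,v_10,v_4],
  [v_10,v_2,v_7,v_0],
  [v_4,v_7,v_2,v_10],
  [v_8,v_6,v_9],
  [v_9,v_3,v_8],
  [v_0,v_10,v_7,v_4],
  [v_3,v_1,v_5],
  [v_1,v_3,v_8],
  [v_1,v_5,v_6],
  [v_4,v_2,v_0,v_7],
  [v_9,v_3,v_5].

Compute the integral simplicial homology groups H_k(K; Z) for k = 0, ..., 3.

Order the vertices as v_0 < v_1 < v_2 < v_3 < v_4 < v_5 < v_6 < v_7 < v_8 < v_9 < v_10. Listing each simplex with vertices in this order, K has dimension 3 with simplices:

  0-simplices (11): [v_0], [v_1], [v_2], [v_3], [v_4], [v_5], [v_6], [v_7], [v_8], [v_9], [v_10]
  1-simplices (22): (22 of them)
  2-simplices (18): (18 of them)
  3-simplices (5): [v_0,v_2,v_4,v_7], [v_0,v_2,v_4,v_10], [v_0,v_2,v_7,v_10], [v_0,v_4,v_7,v_10], [v_2,v_4,v_7,v_10]

Hence C_0 ≅ Z^11, C_1 ≅ Z^22, C_2 ≅ Z^18, C_3 ≅ Z^5.

The boundary map ∂_1: C_1 → C_0 sends each edge [p,q] (with p < q) to q − p. For instance
  ∂[v_1,v_6] = [v_6] − [v_1].
This gives a 11×22 integer matrix of rank 9; reducing to Smith normal form yields diagonal entries (1,1,1,1,1,1,1,1,1).

∂_2: C_2 → C_1 sends each 2-simplex [p,q,r] to [q,r] − [p,r] + [p,q]. For instance
  ∂[v_0,v_7,v_10] = [v_7,v_10] − [v_0,v_10] + [v_0,v_7],
  ∂[v_4,v_7,v_10] = [v_7,v_10] − [v_4,v_10] + [v_4,v_7].
This gives a 22×18 integer matrix of rank 13; reducing to Smith normal form yields diagonal entries (1,1,1,1,1,1,1,1,1,1,1,1,1).

∂_3: C_3 → C_2 sends each 3-simplex σ to the alternating sum Σ_i (−1)^i (σ with its i-th vertex removed). For instance
  ∂[v_2,v_4,v_7,v_10] = [v_4,v_7,v_10] − [v_2,v_7,v_10] + [v_2,v_4,v_10] − [v_2,v_4,v_7],
  ∂[v_0,v_2,v_4,v_7] = [v_2,v_4,v_7] − [v_0,v_4,v_7] + [v_0,v_2,v_7] − [v_0,v_2,v_4].
The resulting 18×5 matrix has rank 4, and its Smith normal form has invariant factors (1,1,1,1).

Computing H_k = (kernel of ∂_k) / (image of ∂_{k+1}):

  H_0: rank C_0 − rank ∂_1 = 11 − 9 = 2, and the invariant factors of ∂_1 are all 1, so H_0 = Z^2.
  H_1: rank ker ∂_1 − rank ∂_2 = (22 − 9) − 13 = 0, and the invariant factors of ∂_2 are all 1, so H_1 = 0.
  H_2: rank ker ∂_2 − rank ∂_3 = (18 − 13) − 4 = 1, and the invariant factors of ∂_3 are all 1, so H_2 = Z.
  H_3: rank ker ∂_3 − rank ∂_4 = (5 − 4) − 0 = 1, and there is no ∂_4, so H_3 = Z.

As a check, the Euler characteristic is 11 − 22 + 18 − 5 = 2, which agrees with 2 − 0 + 1 − 1 = 2.

H_0 ≅ Z^2,  H_1 = 0,  H_2 ≅ Z,  H_3 ≅ Z.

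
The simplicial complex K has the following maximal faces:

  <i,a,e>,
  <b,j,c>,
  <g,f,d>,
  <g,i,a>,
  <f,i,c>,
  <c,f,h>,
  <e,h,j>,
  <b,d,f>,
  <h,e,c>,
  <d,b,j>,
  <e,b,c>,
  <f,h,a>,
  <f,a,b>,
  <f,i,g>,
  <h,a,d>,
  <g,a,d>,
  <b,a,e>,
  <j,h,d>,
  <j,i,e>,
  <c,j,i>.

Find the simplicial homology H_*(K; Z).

We work with the vertex ordering a < b < c < d < e < f < g < h < i < j. The simplices of K, each written with vertices in increasing order, are:

  0-simplices (10): a, b, c, d, e, f, g, h, i, j
  1-simplices (30): ab, ad, ae, af, ag, ah, ai, bc, bd, be, bf, bj, ce, cf, ch, ci, cj, df, dg, dh, dj, eh, ei, ej, fg, fh, fi, gi, hj, ij
  2-simplices (20): abe, abf, adg, adh, aei, afh, agi, bce, bcj, bdf, bdj, ceh, cfh, cfi, cij, dfg, dhj, ehj, eij, fgi

giving chain groups C_0 ≅ Z^10, C_1 ≅ Z^30, C_2 ≅ Z^20.

The boundary map ∂_1: C_1 → C_0 is given by ∂[p,q] = [q] − [p]. For instance
  ∂bf = f − b.
The resulting 10×30 matrix has rank 9, and its Smith normal form has invariant factors (1,1,1,1,1,1,1,1,1).

Boundary ∂_2: C_2 → C_1 sends each 2-simplex [p,q,r] to [q,r] − [p,r] + [p,q]. For instance
  ∂bcj = cj − bj + bc,
  ∂bce = ce − be + bc.
As a 30×20 matrix over Z this has rank 20, with invariant factors (1,1,1,1,1,1,1,1,1,1,1,1,1,1,1,1,1,1,1,2).

Now H_k = ker ∂_k / im ∂_{k+1}, so:

  H_0: rank C_0 − rank ∂_1 = 10 − 9 = 1, and the invariant factors of ∂_1 are all 1, so H_0 ≅ Z.
  H_1: rank ker ∂_1 − rank ∂_2 = (30 − 9) − 20 = 1, and ∂_2 has invariant factor 2 > 1, so H_1 ≅ Z ⊕ Z_2.
  H_2: rank ker ∂_2 − rank ∂_3 = (20 − 20) − 0 = 0, and there is no ∂_3, so H_2 ≅ 0.

(K is a triangulation of the Klein bottle.)

H_0 = Z,  H_1 = Z ⊕ Z_2,  H_2 = 0.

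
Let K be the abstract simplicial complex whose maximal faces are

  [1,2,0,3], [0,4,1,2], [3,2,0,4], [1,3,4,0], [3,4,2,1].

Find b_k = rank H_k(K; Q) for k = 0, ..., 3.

b_0 = 1, b_1 = 0, b_2 = 0, b_3 = 1.

Take the total order 0 < 1 < 2 < 3 < 4 on the vertex set. Then K (dimension 3) consists of the simplices:

  0-simplices (5): [0], [1], [2], [3], [4]
  1-simplices (10): [0,1], [0,2], [0,3], [0,4], [1,2], [1,3], [1,4], [2,3], [2,4], [3,4]
  2-simplices (10): [0,1,2], [0,1,3], [0,1,4], [0,2,3], [0,2,4], [0,3,4], [1,2,3], [1,2,4], [1,3,4], [2,3,4]
  3-simplices (5): [0,1,2,3], [0,1,2,4], [0,1,3,4], [0,2,3,4], [1,2,3,4]

Hence C_0 ≅ Z^5, C_1 ≅ Z^10, C_2 ≅ Z^10, C_3 ≅ Z^5.

The boundary map ∂_1: C_1 → C_0 is given by ∂[p,q] = [q] − [p].
The 5×10 boundary matrix has rank 4 and Smith normal form diag(1,1,1,1).

The boundary map ∂_2: C_2 → C_1 maps a triangle to the signed sum of its edges. For instance
  ∂[0,2,3] = [2,3] − [0,3] + [0,2],
  ∂[0,1,2] = [1,2] − [0,2] + [0,1].
The 10×10 boundary matrix has rank 6 and Smith normal form diag(1,1,1,1,1,1).

Boundary ∂_3: C_3 → C_2 sends each 3-simplex σ to the alternating sum Σ_i (−1)^i (σ with its i-th vertex removed). For instance
  ∂[1,2,3,4] = [2,3,4] − [1,3,4] + [1,2,4] − [1,2,3],
  ∂[0,1,2,4] = [1,2,4] − [0,2,4] + [0,1,4] − [0,1,2].
As a 10×5 matrix over Z this has rank 4, with invariant factors (1,1,1,1).

Computing H_k = (kernel of ∂_k) / (image of ∂_{k+1}):

  H_0: rank C_0 − rank ∂_1 = 5 − 4 = 1, and the invariant factors of ∂_1 are all 1, so H_0 = Z.
  H_1: rank ker ∂_1 − rank ∂_2 = (10 − 4) − 6 = 0, and the invariant factors of ∂_2 are all 1, so H_1 = 0.
  H_2: rank ker ∂_2 − rank ∂_3 = (10 − 6) − 4 = 0, and the invariant factors of ∂_3 are all 1, so H_2 = 0.
  H_3: rank ker ∂_3 − rank ∂_4 = (5 − 4) − 0 = 1, and there is no ∂_4, so H_3 = Z.

Hence the Betti numbers are b_0 = 1, b_1 = 0, b_2 = 0, b_3 = 1.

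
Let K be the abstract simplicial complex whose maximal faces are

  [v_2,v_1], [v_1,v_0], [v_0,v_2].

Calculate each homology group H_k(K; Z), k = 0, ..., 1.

H_0 ≅ Z,  H_1 ≅ Z.

K has 3 vertices, 3 edges.
rank ∂_0 = 0, rank ∂_1 = 2 ⇒ b_0 = 3 − 0 − 2 = 1; all invariant factors of ∂_1 are 1 so no torsion. So H_0 ≅ Z.
rank ∂_1 = 2, rank ∂_2 = 0 ⇒ b_1 = 3 − 2 − 0 = 1. So H_1 ≅ Z.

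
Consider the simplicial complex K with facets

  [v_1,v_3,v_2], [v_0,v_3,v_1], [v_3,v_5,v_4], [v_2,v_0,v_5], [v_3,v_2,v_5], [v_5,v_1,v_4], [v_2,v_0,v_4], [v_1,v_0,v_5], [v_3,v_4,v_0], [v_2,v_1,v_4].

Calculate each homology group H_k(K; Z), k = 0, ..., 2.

Order the vertices as v_0 < v_1 < v_2 < v_3 < v_4 < v_5. Listing each simplex with vertices in this order, K has dimension 2 with simplices:

  0-simplices (6): [v_0], [v_1], [v_2], [v_3], [v_4], [v_5]
  1-simplices (15): (15 of them)
  2-simplices (10): [v_0,v_1,v_3], [v_0,v_1,v_5], [v_0,v_2,v_4], [v_0,v_2,v_5], [v_0,v_3,v_4], [v_1,v_2,v_3], [v_1,v_2,v_4], [v_1,v_4,v_5], [v_2,v_3,v_5], [v_3,v_4,v_5]

Hence C_0 ≅ Z^6, C_1 ≅ Z^15, C_2 ≅ Z^10.

∂_1: C_1 → C_0 maps an edge to its endpoints' difference, ∂[p,q] = q − p.
As a 6×15 matrix over Z this has rank 5, with invariant factors (1,1,1,1,1).

Boundary ∂_2: C_2 → C_1 sends each 2-simplex [p,q,r] to [q,r] − [p,r] + [p,q]. For instance
  ∂[v_3,v_4,v_5] = [v_4,v_5] − [v_3,v_5] + [v_3,v_4],
  ∂[v_0,v_2,v_4] = [v_2,v_4] − [v_0,v_4] + [v_0,v_2].
This gives a 15×10 integer matrix of rank 10; reducing to Smith normal form yields diagonal entries (1,1,1,1,1,1,1,1,1,2).

Reading off H_k = ker ∂_k / im ∂_{k+1}:

  H_0: rank C_0 − rank ∂_1 = 6 − 5 = 1, and the invariant factors of ∂_1 are all 1, so H_0 = Z.
  H_1: rank ker ∂_1 − rank ∂_2 = (15 − 5) − 10 = 0, and ∂_2 has invariant factor 2 > 1, so H_1 = Z/2.
  H_2: rank ker ∂_2 − rank ∂_3 = (10 − 10) − 0 = 0, and there is no ∂_3, so H_2 = 0.

H_0 = Z,  H_1 = Z/2,  H_2 = 0.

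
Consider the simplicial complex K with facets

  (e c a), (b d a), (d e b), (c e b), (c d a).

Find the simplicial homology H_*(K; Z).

Fix the vertex order a < b < c < d < e and write every simplex with vertices in increasing order. Then dim K = 2 and the simplices of K are:

  0-simplices (5): a, b, c, d, e
  1-simplices (10): ab, ac, ad, ae, bc, bd, be, cd, ce, de
  2-simplices (5): abd, acd, ace, bce, bde

giving chain groups C_0 ≅ Z^5, C_1 ≅ Z^10, C_2 ≅ Z^5.

∂_1: C_1 → C_0 is given by ∂[p,q] = [q] − [p]. For instance
  ∂de = e − d.
This gives a 5×10 integer matrix of rank 4; reducing to Smith normal form yields diagonal entries (1,1,1,1).

The boundary map ∂_2: C_2 → C_1 sends each 2-simplex [p,q,r] to [q,r] − [p,r] + [p,q]. For instance
  ∂bde = de − be + bd,
  ∂ace = ce − ae + ac.
This gives a 10×5 integer matrix of rank 5; reducing to Smith normal form yields diagonal entries (1,1,1,1,1).

Now H_k = ker ∂_k / im ∂_{k+1}, so:

  H_0: rank C_0 − rank ∂_1 = 5 − 4 = 1, and the invariant factors of ∂_1 are all 1, so H_0 = Z.
  H_1: rank ker ∂_1 − rank ∂_2 = (10 − 4) − 5 = 1, and the invariant factors of ∂_2 are all 1, so H_1 = Z.
  H_2: rank ker ∂_2 − rank ∂_3 = (5 − 5) − 0 = 0, and there is no ∂_3, so H_2 = 0.

(K is a triangulation of the Möbius band.)

H_0 ≅ Z,  H_1 ≅ Z,  H_2 = 0.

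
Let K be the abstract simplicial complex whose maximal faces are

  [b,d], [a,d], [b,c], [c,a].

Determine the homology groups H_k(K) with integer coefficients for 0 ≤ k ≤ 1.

We work with the vertex ordering a < b < c < d. The simplices of K, each written with vertices in increasing order, are:

  0-simplices (4): a, b, c, d
  1-simplices (4): ac, ad, bc, bd

Hence C_0 ≅ Z^4, C_1 ≅ Z^4.

The boundary map ∂_1: C_1 → C_0 is given by ∂[p,q] = [q] − [p].
This gives a 4×4 integer matrix of rank 3; reducing to Smith normal form yields diagonal entries (1,1,1).

Reading off H_k = ker ∂_k / im ∂_{k+1}:

  H_0: rank C_0 − rank ∂_1 = 4 − 3 = 1, and the invariant factors of ∂_1 are all 1, so H_0 ≅ Z.
  H_1: rank ker ∂_1 − rank ∂_2 = (4 − 3) − 0 = 1, and there is no ∂_2, so H_1 ≅ Z.

As a check, the Euler characteristic is 4 − 4 = 0, which agrees with 1 − 1 = 0.
(K is a triangulation of the circle S^1.)

H_0 = Z,  H_1 = Z.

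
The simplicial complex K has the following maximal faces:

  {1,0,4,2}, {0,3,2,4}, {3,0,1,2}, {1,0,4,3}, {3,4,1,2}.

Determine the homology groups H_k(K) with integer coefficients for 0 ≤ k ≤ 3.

K has 5 vertices, 10 edges, 10 triangles, 5 3-simplices.
rank ∂_0 = 0, rank ∂_1 = 4 ⇒ b_0 = 5 − 0 − 4 = 1; all invariant factors of ∂_1 are 1 so no torsion. So H_0 ≅ Z.
rank ∂_1 = 4, rank ∂_2 = 6 ⇒ b_1 = 10 − 4 − 6 = 0; all invariant factors of ∂_2 are 1 so no torsion. So H_1 ≅ 0.
rank ∂_2 = 6, rank ∂_3 = 4 ⇒ b_2 = 10 − 6 − 4 = 0; all invariant factors of ∂_3 are 1 so no torsion. So H_2 ≅ 0.
rank ∂_3 = 4, rank ∂_4 = 0 ⇒ b_3 = 5 − 4 − 0 = 1. So H_3 ≅ Z.

H_0 ≅ Z,  H_1 = 0,  H_2 = 0,  H_3 ≅ Z.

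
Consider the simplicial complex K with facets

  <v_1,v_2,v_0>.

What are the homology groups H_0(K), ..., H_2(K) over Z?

Order the vertices as v_0 < v_1 < v_2. Listing each simplex with vertices in this order, K has dimension 2 with simplices:

  0-simplices (3): [v_0], [v_1], [v_2]
  1-simplices (3): [v_0,v_1], [v_0,v_2], [v_1,v_2]
  2-simplices (1): [v_0,v_1,v_2]

giving chain groups C_0 ≅ Z^3, C_1 ≅ Z^3, C_2 ≅ Z^1.

Boundary ∂_1: C_1 → C_0 maps an edge to its endpoints' difference, ∂[p,q] = q − p. For instance
  ∂[v_0,v_1] = [v_1] − [v_0].
As a 3×3 matrix over Z this has rank 2, with invariant factors (1,1).

∂_2: C_2 → C_1 acts by ∂[p,q,r] = [q,r] − [p,r] + [p,q]. For instance
  ∂[v_0,v_1,v_2] = [v_1,v_2] − [v_0,v_2] + [v_0,v_1].
The 3×1 boundary matrix has rank 1 and Smith normal form diag(1).

Reading off H_k = ker ∂_k / im ∂_{k+1}:

  H_0: rank C_0 − rank ∂_1 = 3 − 2 = 1, and the invariant factors of ∂_1 are all 1, so H_0 ≅ Z.
  H_1: rank ker ∂_1 − rank ∂_2 = (3 − 2) − 1 = 0, and the invariant factors of ∂_2 are all 1, so H_1 ≅ 0.
  H_2: rank ker ∂_2 − rank ∂_3 = (1 − 1) − 0 = 0, and there is no ∂_3, so H_2 ≅ 0.

As a check, the Euler characteristic is 3 − 3 + 1 = 1, which agrees with 1 − 0 + 0 = 1.
(K is a triangulation of the 2-simplex.)

H_0 ≅ Z,  H_1 = 0,  H_2 = 0.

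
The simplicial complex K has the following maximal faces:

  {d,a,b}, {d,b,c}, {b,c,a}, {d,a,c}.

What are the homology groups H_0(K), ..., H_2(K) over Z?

We work with the vertex ordering a < b < c < d. The simplices of K, each written with vertices in increasing order, are:

  0-simplices (4): a, b, c, d
  1-simplices (6): ab, ac, ad, bc, bd, cd
  2-simplices (4): abc, abd, acd, bcd

so the chain groups are C_0 ≅ Z^4, C_1 ≅ Z^6, C_2 ≅ Z^4.

Boundary ∂_1: C_1 → C_0 sends each edge [p,q] (with p < q) to q − p.
This gives a 4×6 integer matrix of rank 3; reducing to Smith normal form yields diagonal entries (1,1,1).

∂_2: C_2 → C_1 sends each 2-simplex [p,q,r] to [q,r] − [p,r] + [p,q]. For instance
  ∂abc = bc − ac + ab,
  ∂acd = cd − ad + ac.
As a 6×4 matrix over Z this has rank 3, with invariant factors (1,1,1).

Computing H_k = (kernel of ∂_k) / (image of ∂_{k+1}):

  H_0: rank C_0 − rank ∂_1 = 4 − 3 = 1, and the invariant factors of ∂_1 are all 1, so H_0 = Z.
  H_1: rank ker ∂_1 − rank ∂_2 = (6 − 3) − 3 = 0, and the invariant factors of ∂_2 are all 1, so H_1 = 0.
  H_2: rank ker ∂_2 − rank ∂_3 = (4 − 3) − 0 = 1, and there is no ∂_3, so H_2 = Z.

As a check, the Euler characteristic is 4 − 6 + 4 = 2, which agrees with 1 − 0 + 1 = 2.

H_0 = Z,  H_1 = 0,  H_2 = Z.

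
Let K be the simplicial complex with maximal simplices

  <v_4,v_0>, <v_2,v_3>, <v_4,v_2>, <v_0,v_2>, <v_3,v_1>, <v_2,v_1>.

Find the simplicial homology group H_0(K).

Fix the vertex order v_0 < v_1 < v_2 < v_3 < v_4 and write every simplex with vertices in increasing order. Then dim K = 1 and the simplices of K are:

  0-simplices (5): [v_0], [v_1], [v_2], [v_3], [v_4]
  1-simplices (6): [v_0,v_2], [v_0,v_4], [v_1,v_2], [v_1,v_3], [v_2,v_3], [v_2,v_4]

so the chain groups are C_0 ≅ Z^5, C_1 ≅ Z^6.

The boundary map ∂_1: C_1 → C_0 is given by ∂[p,q] = [q] − [p]. For instance
  ∂[v_0,v_4] = [v_4] − [v_0].
The 5×6 boundary matrix has rank 4 and Smith normal form diag(1,1,1,1).

From H_k ≅ ker(∂_k) / im(∂_{k+1}) we obtain:

  H_0: rank C_0 − rank ∂_1 = 5 − 4 = 1, and the invariant factors of ∂_1 are all 1, so H_0 ≅ Z.

H_0 ≅ Z.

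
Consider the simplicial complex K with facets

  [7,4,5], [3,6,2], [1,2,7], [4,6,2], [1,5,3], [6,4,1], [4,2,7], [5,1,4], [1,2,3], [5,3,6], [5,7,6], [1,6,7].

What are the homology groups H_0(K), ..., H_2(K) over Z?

Order the vertices as 1 < 2 < 3 < 4 < 5 < 6 < 7. Listing each simplex with vertices in this order, K has dimension 2 with simplices:

  0-simplices (7): [1], [2], [3], [4], [5], [6], [7]
  1-simplices (18): [1,2], [1,3], [1,4], [1,5], [1,6], [1,7], [2,3], [2,4], [2,6], [2,7], [3,5], [3,6], [4,5], [4,6], [4,7], [5,6], [5,7], [6,7]
  2-simplices (12): [1,2,3], [1,2,7], [1,3,5], [1,4,5], [1,4,6], [1,6,7], [2,3,6], [2,4,6], [2,4,7], [3,5,6], [4,5,7], [5,6,7]

so the chain groups are C_0 ≅ Z^7, C_1 ≅ Z^18, C_2 ≅ Z^12.

∂_1: C_1 → C_0 maps an edge to its endpoints' difference, ∂[p,q] = q − p. For instance
  ∂[4,6] = [6] − [4].
As a 7×18 matrix over Z this has rank 6, with invariant factors (1,1,1,1,1,1).

Boundary ∂_2: C_2 → C_1 acts by ∂[p,q,r] = [q,r] − [p,r] + [p,q]. For instance
  ∂[1,2,3] = [2,3] − [1,3] + [1,2],
  ∂[1,4,5] = [4,5] − [1,5] + [1,4].
The resulting 18×12 matrix has rank 12, and its Smith normal form has invariant factors (1,1,1,1,1,1,1,1,1,1,1,2).

Computing H_k = (kernel of ∂_k) / (image of ∂_{k+1}):

  H_0: rank C_0 − rank ∂_1 = 7 − 6 = 1, and the invariant factors of ∂_1 are all 1, so H_0 ≅ Z.
  H_1: rank ker ∂_1 − rank ∂_2 = (18 − 6) − 12 = 0, and ∂_2 has invariant factor 2 > 1, so H_1 ≅ Z/2.
  H_2: rank ker ∂_2 − rank ∂_3 = (12 − 12) − 0 = 0, and there is no ∂_3, so H_2 ≅ 0.

(K is a triangulation of the real projective plane RP^2.)

H_0 = Z,  H_1 = Z/2,  H_2 = 0.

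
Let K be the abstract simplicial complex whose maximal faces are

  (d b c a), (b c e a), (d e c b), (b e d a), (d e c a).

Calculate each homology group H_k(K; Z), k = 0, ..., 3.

H_0 = Z,  H_1 = 0,  H_2 = 0,  H_3 = Z.

We work with the vertex ordering a < b < c < d < e. The simplices of K, each written with vertices in increasing order, are:

  0-simplices (5): a, b, c, d, e
  1-simplices (10): ab, ac, ad, ae, bc, bd, be, cd, ce, de
  2-simplices (10): abc, abd, abe, acd, ace, ade, bcd, bce, bde, cde
  3-simplices (5): abcd, abce, abde, acde, bcde

giving chain groups C_0 ≅ Z^5, C_1 ≅ Z^10, C_2 ≅ Z^10, C_3 ≅ Z^5.

The boundary map ∂_1: C_1 → C_0 maps an edge to its endpoints' difference, ∂[p,q] = q − p.
As a 5×10 matrix over Z this has rank 4, with invariant factors (1,1,1,1).

The boundary map ∂_2: C_2 → C_1 sends each 2-simplex [p,q,r] to [q,r] − [p,r] + [p,q]. For instance
  ∂bde = de − be + bd,
  ∂bce = ce − be + bc.
As a 10×10 matrix over Z this has rank 6, with invariant factors (1,1,1,1,1,1).

The boundary map ∂_3: C_3 → C_2 sends each 3-simplex σ to the alternating sum Σ_i (−1)^i (σ with its i-th vertex removed). For instance
  ∂abce = bce − ace + abe − abc,
  ∂bcde = cde − bde + bce − bcd.
The 10×5 boundary matrix has rank 4 and Smith normal form diag(1,1,1,1).

Computing H_k = (kernel of ∂_k) / (image of ∂_{k+1}):

  H_0: rank C_0 − rank ∂_1 = 5 − 4 = 1, and the invariant factors of ∂_1 are all 1, so H_0 ≅ Z.
  H_1: rank ker ∂_1 − rank ∂_2 = (10 − 4) − 6 = 0, and the invariant factors of ∂_2 are all 1, so H_1 ≅ 0.
  H_2: rank ker ∂_2 − rank ∂_3 = (10 − 6) − 4 = 0, and the invariant factors of ∂_3 are all 1, so H_2 ≅ 0.
  H_3: rank ker ∂_3 − rank ∂_4 = (5 − 4) − 0 = 1, and there is no ∂_4, so H_3 ≅ Z.

(K is a triangulation of the 3-sphere S^3.)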